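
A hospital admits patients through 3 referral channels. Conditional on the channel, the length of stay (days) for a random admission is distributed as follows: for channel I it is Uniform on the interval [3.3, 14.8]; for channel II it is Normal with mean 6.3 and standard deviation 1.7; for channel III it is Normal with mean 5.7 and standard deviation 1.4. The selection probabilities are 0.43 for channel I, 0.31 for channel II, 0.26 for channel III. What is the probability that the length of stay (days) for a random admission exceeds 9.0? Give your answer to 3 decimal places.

0.237

Conditional on each channel, P(X > 9.0): I: 0.504348; II: 0.0561166; III: 0.00920808.
By total probability, P(X > 9.0) = 0.43·0.504348 + 0.31·0.0561166 + 0.26·0.00920808 = 0.23666.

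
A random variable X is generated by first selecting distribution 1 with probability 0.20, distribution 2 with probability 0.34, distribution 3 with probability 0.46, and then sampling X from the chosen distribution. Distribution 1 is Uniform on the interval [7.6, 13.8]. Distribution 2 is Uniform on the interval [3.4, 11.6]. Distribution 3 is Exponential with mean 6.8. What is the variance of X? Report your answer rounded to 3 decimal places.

25.988

Per component, 1: μ=10.7, E[X²]=117.693; 2: μ=7.5, E[X²]=61.8533; 3: μ=6.8, E[X²]=92.48.
E[X] = 0.2·10.7 + 0.34·7.5 + 0.46·6.8 = 7.818.
E[X²] = 0.2·117.693 + 0.34·61.8533 + 0.46·92.48 = 87.1096.
Var(X) = E[X²] − (E[X])² = 87.1096 − 61.1211 = 25.9885.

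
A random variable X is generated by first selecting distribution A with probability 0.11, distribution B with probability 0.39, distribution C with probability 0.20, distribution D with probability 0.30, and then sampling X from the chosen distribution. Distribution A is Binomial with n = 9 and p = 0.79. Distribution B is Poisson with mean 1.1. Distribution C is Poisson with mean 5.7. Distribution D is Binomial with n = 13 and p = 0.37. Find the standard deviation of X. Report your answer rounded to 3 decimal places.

2.778

Per component, A: μ=7.11, E[X²]=52.0452; B: μ=1.1, E[X²]=2.31; C: μ=5.7, E[X²]=38.19; D: μ=4.81, E[X²]=26.1664.
E[X] = 0.11·7.11 + 0.39·1.1 + 0.2·5.7 + 0.3·4.81 = 3.7941.
E[X²] = 0.11·52.0452 + 0.39·2.31 + 0.2·38.19 + 0.3·26.1664 = 22.1138.
Var(X) = E[X²] − (E[X])² = 22.1138 − 14.3952 = 7.7186.
SD(X) = √7.7186 = 2.77824.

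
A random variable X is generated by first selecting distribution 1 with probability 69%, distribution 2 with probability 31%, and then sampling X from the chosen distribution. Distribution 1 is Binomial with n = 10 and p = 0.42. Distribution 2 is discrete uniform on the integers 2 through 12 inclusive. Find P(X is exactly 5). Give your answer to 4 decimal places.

0.1773

Conditional on each component, P(X = 5): 1: 0.216166; 2: 0.0909091.
By total probability, P(X = 5) = 0.69·0.216166 + 0.31·0.0909091 = 0.177336.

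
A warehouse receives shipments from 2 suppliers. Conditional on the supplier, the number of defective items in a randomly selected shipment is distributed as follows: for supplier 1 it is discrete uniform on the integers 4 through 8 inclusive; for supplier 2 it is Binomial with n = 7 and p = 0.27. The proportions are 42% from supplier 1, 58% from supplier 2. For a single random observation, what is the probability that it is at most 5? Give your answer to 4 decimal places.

0.7468

Conditional on each supplier, P(X ≤ 5): 1: 0.4; 2: 0.997916.
By total probability, P(X ≤ 5) = 0.42·0.4 + 0.58·0.997916 = 0.746791.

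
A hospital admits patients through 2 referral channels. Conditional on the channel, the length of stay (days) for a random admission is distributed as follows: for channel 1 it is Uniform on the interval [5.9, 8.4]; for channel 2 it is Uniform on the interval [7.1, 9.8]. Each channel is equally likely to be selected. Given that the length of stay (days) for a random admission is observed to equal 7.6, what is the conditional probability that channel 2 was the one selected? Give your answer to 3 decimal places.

Likelihoods f(7.6 | ·): 1: 0.4; 2: 0.37037.
Posterior ∝ prior × likelihood. Numerator for 2: 0.5·0.37037 = 0.185185.
Normalizing constant: 0.5·0.4 + 0.5·0.37037 = 0.385185.
P(2 | observation) = 0.185185 / 0.385185 = 0.480769.

0.481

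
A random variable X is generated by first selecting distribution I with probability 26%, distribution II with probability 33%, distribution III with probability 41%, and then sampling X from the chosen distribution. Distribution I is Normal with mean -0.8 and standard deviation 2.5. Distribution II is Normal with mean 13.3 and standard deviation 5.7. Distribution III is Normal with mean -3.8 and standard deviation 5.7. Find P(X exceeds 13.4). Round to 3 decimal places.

Conditional on each component, P(X > 13.4): I: 6.73474e-09; II: 0.493001; III: 0.00127416.
By total probability, P(X > 13.4) = 0.26·6.73474e-09 + 0.33·0.493001 + 0.41·0.00127416 = 0.163213.

0.163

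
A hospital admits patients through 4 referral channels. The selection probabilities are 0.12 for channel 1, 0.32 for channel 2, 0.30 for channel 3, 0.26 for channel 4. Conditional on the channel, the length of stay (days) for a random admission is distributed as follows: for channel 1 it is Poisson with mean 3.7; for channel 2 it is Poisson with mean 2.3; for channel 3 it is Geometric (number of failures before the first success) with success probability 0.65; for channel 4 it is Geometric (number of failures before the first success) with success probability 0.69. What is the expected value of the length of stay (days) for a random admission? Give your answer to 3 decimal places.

Component means — 1: 3.7; 2: 2.3; 3: 0.538462; 4: 0.449275.
E[X] = 0.12·3.7 + 0.32·2.3 + 0.3·0.538462 + 0.26·0.449275 = 1.45835.

1.458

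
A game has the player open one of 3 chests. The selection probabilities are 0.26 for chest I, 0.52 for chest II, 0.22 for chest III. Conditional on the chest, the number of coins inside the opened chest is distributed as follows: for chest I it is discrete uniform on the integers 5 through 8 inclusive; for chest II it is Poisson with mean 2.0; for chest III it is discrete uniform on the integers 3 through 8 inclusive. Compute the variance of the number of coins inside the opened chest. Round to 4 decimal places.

Per component, I: μ=6.5, E[X²]=43.5; II: μ=2, E[X²]=6; III: μ=5.5, E[X²]=33.1667.
E[X] = 0.26·6.5 + 0.52·2 + 0.22·5.5 = 3.94.
E[X²] = 0.26·43.5 + 0.52·6 + 0.22·33.1667 = 21.7267.
Var(X) = E[X²] − (E[X])² = 21.7267 − 15.5236 = 6.20307.

6.2031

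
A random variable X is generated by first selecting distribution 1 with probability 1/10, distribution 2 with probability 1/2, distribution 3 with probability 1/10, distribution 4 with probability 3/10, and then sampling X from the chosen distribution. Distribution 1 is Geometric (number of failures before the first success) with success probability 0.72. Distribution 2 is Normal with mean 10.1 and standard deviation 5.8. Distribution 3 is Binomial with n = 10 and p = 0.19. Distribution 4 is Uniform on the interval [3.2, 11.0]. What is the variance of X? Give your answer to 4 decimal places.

30.1614

Per component, 1: μ=0.388889, E[X²]=0.691358; 2: μ=10.1, E[X²]=135.65; 3: μ=1.9, E[X²]=5.149; 4: μ=7.1, E[X²]=55.48.
E[X] = 0.1·0.388889 + 0.5·10.1 + 0.1·1.9 + 0.3·7.1 = 7.40889.
E[X²] = 0.1·0.691358 + 0.5·135.65 + 0.1·5.149 + 0.3·55.48 = 85.053.
Var(X) = E[X²] − (E[X])² = 85.053 − 54.8916 = 30.1614.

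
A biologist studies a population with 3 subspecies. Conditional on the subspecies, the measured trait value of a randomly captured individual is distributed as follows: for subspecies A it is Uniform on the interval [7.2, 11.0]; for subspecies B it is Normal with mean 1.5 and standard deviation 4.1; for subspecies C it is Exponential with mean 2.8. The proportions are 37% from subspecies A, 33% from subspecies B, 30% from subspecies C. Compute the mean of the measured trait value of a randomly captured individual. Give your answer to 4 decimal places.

Component means — A: 9.1; B: 1.5; C: 2.8.
E[X] = 0.37·9.1 + 0.33·1.5 + 0.3·2.8 = 4.702.

4.7020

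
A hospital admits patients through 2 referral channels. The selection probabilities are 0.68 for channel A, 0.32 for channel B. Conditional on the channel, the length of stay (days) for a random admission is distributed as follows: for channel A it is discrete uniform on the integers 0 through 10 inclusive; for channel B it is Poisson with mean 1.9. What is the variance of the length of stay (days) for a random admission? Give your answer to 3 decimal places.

Per component, A: μ=5, E[X²]=35; B: μ=1.9, E[X²]=5.51.
E[X] = 0.68·5 + 0.32·1.9 = 4.008.
E[X²] = 0.68·35 + 0.32·5.51 = 25.5632.
Var(X) = E[X²] − (E[X])² = 25.5632 − 16.0641 = 9.49914.

9.499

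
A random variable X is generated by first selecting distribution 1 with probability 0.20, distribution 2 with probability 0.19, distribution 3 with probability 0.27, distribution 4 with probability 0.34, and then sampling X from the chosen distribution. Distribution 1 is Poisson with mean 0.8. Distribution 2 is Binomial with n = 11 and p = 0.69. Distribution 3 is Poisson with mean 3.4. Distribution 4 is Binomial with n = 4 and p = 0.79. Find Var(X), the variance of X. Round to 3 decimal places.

Per component, 1: μ=0.8, E[X²]=1.44; 2: μ=7.59, E[X²]=59.961; 3: μ=3.4, E[X²]=14.96; 4: μ=3.16, E[X²]=10.6492.
E[X] = 0.2·0.8 + 0.19·7.59 + 0.27·3.4 + 0.34·3.16 = 3.5945.
E[X²] = 0.2·1.44 + 0.19·59.961 + 0.27·14.96 + 0.34·10.6492 = 19.3405.
Var(X) = E[X²] − (E[X])² = 19.3405 − 12.9204 = 6.42009.

6.420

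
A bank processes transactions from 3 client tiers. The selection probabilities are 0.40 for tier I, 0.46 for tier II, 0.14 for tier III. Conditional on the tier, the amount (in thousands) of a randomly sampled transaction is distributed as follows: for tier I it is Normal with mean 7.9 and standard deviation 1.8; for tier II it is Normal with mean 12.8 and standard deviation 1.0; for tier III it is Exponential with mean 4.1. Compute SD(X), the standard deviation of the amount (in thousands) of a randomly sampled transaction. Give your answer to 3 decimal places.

Per component, I: μ=7.9, E[X²]=65.65; II: μ=12.8, E[X²]=164.84; III: μ=4.1, E[X²]=33.62.
E[X] = 0.4·7.9 + 0.46·12.8 + 0.14·4.1 = 9.622.
E[X²] = 0.4·65.65 + 0.46·164.84 + 0.14·33.62 = 106.793.
Var(X) = E[X²] − (E[X])² = 106.793 − 92.5829 = 14.2103.
SD(X) = √14.2103 = 3.76966.

3.770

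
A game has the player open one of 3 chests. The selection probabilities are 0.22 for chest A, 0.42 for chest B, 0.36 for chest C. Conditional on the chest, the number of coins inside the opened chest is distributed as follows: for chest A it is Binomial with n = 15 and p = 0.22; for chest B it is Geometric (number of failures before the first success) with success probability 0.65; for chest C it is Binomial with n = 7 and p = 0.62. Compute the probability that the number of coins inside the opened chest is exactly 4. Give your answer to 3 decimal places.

Conditional on each chest, P(X = 4): A: 0.207905; B: 0.00975406; C: 0.283782.
By total probability, P(X = 4) = 0.22·0.207905 + 0.42·0.00975406 + 0.36·0.283782 = 0.151997.

0.152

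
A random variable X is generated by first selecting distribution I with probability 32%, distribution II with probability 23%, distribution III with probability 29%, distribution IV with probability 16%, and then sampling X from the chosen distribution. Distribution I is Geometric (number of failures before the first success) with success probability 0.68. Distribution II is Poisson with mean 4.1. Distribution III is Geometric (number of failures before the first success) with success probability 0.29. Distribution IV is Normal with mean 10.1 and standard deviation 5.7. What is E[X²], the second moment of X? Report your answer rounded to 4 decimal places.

For each component E[X²] = Var + (mean)², giving I: 0.913495; II: 20.91; III: 14.4364; IV: 134.5.
Overall E[X²] = 0.32·0.913495 + 0.23·20.91 + 0.29·14.4364 + 0.16·134.5 = 30.8082.

30.8082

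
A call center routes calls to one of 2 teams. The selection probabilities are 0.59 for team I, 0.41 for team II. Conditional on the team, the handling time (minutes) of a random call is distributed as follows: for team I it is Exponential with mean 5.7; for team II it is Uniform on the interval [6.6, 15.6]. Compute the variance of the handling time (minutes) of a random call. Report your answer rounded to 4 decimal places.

28.9904

Per component, I: μ=5.7, E[X²]=64.98; II: μ=11.1, E[X²]=129.96.
E[X] = 0.59·5.7 + 0.41·11.1 = 7.914.
E[X²] = 0.59·64.98 + 0.41·129.96 = 91.6218.
Var(X) = E[X²] − (E[X])² = 91.6218 − 62.6314 = 28.9904.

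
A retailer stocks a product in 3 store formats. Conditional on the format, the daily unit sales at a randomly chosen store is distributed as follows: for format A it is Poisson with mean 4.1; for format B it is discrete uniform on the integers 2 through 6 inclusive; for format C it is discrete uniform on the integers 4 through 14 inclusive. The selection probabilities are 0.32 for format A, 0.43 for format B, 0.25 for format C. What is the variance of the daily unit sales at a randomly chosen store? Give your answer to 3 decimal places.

Per component, A: μ=4.1, E[X²]=20.91; B: μ=4, E[X²]=18; C: μ=9, E[X²]=91.
E[X] = 0.32·4.1 + 0.43·4 + 0.25·9 = 5.282.
E[X²] = 0.32·20.91 + 0.43·18 + 0.25·91 = 37.1812.
Var(X) = E[X²] − (E[X])² = 37.1812 − 27.8995 = 9.28168.

9.282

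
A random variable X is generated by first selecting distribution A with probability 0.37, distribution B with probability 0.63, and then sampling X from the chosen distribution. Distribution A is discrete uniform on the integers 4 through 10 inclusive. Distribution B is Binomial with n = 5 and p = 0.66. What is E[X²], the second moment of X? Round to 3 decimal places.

For each component E[X²] = Var + (mean)², giving A: 53; B: 12.012.
Overall E[X²] = 0.37·53 + 0.63·12.012 = 27.1776.

27.178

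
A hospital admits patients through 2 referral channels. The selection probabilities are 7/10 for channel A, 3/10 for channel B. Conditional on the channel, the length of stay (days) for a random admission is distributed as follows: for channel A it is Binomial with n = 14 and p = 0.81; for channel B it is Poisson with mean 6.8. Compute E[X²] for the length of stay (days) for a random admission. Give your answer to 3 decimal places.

107.437

For each component E[X²] = Var + (mean)², giving A: 130.75; B: 53.04.
Overall E[X²] = 0.7·130.75 + 0.3·53.04 = 107.437.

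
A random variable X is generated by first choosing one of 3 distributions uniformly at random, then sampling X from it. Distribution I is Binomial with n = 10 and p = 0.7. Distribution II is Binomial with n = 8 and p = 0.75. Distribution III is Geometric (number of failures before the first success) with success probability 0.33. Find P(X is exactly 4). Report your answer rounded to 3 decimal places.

0.063

Conditional on each component, P(X = 4): I: 0.0367569; II: 0.0865173; III: 0.0664987.
By total probability, P(X = 4) = 0.333333·0.0367569 + 0.333333·0.0865173 + 0.333333·0.0664987 = 0.0632576.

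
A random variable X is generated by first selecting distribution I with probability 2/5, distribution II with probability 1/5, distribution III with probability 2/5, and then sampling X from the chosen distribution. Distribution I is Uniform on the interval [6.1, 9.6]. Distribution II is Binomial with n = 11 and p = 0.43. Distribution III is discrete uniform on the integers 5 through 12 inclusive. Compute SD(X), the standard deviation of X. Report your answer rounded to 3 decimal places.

2.243

Per component, I: μ=7.85, E[X²]=62.6433; II: μ=4.73, E[X²]=25.069; III: μ=8.5, E[X²]=77.5.
E[X] = 0.4·7.85 + 0.2·4.73 + 0.4·8.5 = 7.486.
E[X²] = 0.4·62.6433 + 0.2·25.069 + 0.4·77.5 = 61.0711.
Var(X) = E[X²] − (E[X])² = 61.0711 − 56.0402 = 5.03094.
SD(X) = √5.03094 = 2.24298.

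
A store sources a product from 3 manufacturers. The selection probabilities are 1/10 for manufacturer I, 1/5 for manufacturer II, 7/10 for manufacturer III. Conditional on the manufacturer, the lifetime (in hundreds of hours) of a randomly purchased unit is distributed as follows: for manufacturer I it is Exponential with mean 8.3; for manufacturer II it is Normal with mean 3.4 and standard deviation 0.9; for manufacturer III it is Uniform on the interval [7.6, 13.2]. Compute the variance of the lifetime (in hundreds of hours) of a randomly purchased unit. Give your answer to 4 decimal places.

16.5292

Per component, I: μ=8.3, E[X²]=137.78; II: μ=3.4, E[X²]=12.37; III: μ=10.4, E[X²]=110.773.
E[X] = 0.1·8.3 + 0.2·3.4 + 0.7·10.4 = 8.79.
E[X²] = 0.1·137.78 + 0.2·12.37 + 0.7·110.773 = 93.7933.
Var(X) = E[X²] − (E[X])² = 93.7933 − 77.2641 = 16.5292.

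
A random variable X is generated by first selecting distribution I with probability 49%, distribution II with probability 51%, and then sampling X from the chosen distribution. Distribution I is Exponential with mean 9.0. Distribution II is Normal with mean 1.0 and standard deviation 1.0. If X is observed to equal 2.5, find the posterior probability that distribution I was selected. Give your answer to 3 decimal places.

Likelihoods f(2.5 | ·): I: 0.0841628; II: 0.129518.
Posterior ∝ prior × likelihood. Numerator for I: 0.49·0.0841628 = 0.0412398.
Normalizing constant: 0.49·0.0841628 + 0.51·0.129518 = 0.107294.
P(I | observation) = 0.0412398 / 0.107294 = 0.384363.

0.384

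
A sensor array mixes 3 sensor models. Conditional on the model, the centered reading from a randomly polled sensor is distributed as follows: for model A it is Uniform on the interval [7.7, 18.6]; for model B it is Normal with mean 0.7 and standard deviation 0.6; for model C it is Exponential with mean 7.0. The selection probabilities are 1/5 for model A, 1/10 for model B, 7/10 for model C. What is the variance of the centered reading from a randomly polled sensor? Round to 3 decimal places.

47.490

Per component, A: μ=13.15, E[X²]=182.823; B: μ=0.7, E[X²]=0.85; C: μ=7, E[X²]=98.
E[X] = 0.2·13.15 + 0.1·0.7 + 0.7·7 = 7.6.
E[X²] = 0.2·182.823 + 0.1·0.85 + 0.7·98 = 105.25.
Var(X) = E[X²] − (E[X])² = 105.25 − 57.76 = 47.4897.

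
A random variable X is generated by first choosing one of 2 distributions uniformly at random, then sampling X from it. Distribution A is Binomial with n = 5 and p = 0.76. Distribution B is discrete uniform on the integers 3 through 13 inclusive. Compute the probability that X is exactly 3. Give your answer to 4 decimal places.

Conditional on each component, P(X = 3): A: 0.25285; B: 0.0909091.
By total probability, P(X = 3) = 0.5·0.25285 + 0.5·0.0909091 = 0.17188.

0.1719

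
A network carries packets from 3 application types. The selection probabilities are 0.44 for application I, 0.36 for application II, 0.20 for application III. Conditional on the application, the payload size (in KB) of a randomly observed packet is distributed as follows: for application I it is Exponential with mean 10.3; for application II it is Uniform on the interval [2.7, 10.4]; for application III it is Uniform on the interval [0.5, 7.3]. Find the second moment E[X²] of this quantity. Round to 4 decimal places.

For each component E[X²] = Var + (mean)², giving I: 212.18; II: 47.8433; III: 19.0633.
Overall E[X²] = 0.44·212.18 + 0.36·47.8433 + 0.2·19.0633 = 114.395.

114.3955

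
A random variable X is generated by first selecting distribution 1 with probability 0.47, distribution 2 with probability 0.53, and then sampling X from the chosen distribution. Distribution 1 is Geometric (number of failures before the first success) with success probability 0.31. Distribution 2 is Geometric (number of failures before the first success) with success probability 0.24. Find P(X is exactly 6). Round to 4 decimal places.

0.0402

Conditional on each component, P(X = 6): 1: 0.0334546; 2: 0.046248.
By total probability, P(X = 6) = 0.47·0.0334546 + 0.53·0.046248 = 0.0402351.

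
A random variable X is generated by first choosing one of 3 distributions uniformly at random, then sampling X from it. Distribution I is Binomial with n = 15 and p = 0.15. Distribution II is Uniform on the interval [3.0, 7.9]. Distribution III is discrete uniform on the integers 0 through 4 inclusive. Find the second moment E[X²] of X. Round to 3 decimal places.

For each component E[X²] = Var + (mean)², giving I: 6.975; II: 31.7033; III: 6.
Overall E[X²] = 0.333333·6.975 + 0.333333·31.7033 + 0.333333·6 = 14.8928.

14.893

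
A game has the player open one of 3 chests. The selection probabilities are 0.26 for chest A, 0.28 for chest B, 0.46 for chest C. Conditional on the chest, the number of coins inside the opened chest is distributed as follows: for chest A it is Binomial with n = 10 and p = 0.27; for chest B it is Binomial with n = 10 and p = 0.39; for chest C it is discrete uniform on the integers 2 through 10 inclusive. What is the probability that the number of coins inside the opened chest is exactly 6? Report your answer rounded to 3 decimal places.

Conditional on each chest, P(X = 6): A: 0.0231043; B: 0.102312; C: 0.111111.
By total probability, P(X = 6) = 0.26·0.0231043 + 0.28·0.102312 + 0.46·0.111111 = 0.0857656.

0.086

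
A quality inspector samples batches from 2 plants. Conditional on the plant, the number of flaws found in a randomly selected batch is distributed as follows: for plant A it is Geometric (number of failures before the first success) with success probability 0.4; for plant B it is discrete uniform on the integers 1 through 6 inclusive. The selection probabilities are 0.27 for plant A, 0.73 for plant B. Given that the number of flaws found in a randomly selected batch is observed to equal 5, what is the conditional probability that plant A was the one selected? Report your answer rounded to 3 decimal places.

0.065

Likelihoods P(X=5 | ·): A: 0.031104; B: 0.166667.
Posterior ∝ prior × likelihood. Numerator for A: 0.27·0.031104 = 0.00839808.
Normalizing constant: 0.27·0.031104 + 0.73·0.166667 = 0.130065.
P(A | observation) = 0.00839808 / 0.130065 = 0.0645685.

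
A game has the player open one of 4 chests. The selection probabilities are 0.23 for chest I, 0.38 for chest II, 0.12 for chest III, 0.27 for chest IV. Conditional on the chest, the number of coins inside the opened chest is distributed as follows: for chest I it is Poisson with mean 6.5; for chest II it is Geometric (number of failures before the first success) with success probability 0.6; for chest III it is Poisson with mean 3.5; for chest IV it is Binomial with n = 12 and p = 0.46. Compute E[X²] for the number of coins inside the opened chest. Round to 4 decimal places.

For each component E[X²] = Var + (mean)², giving I: 48.75; II: 1.55556; III: 15.75; IV: 33.4512.
Overall E[X²] = 0.23·48.75 + 0.38·1.55556 + 0.12·15.75 + 0.27·33.4512 = 22.7254.

22.7254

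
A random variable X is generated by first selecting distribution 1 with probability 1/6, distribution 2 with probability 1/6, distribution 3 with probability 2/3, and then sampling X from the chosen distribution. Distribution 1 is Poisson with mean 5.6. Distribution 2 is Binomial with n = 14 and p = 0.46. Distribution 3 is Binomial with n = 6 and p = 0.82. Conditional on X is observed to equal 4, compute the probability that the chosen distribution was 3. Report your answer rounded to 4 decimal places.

0.7813

Likelihoods P(X=4 | ·): 1: 0.151528; 2: 0.0944937; 3: 0.219731.
Posterior ∝ prior × likelihood. Numerator for 3: 0.666667·0.219731 = 0.146487.
Normalizing constant: 0.166667·0.151528 + 0.166667·0.0944937 + 0.666667·0.219731 = 0.187491.
P(3 | observation) = 0.146487 / 0.187491 = 0.781304.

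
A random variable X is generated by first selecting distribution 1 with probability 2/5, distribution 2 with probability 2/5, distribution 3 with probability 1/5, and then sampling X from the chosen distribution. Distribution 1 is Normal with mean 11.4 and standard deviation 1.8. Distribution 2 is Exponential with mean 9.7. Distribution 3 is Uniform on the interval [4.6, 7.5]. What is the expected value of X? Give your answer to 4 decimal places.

9.6500

Component means — 1: 11.4; 2: 9.7; 3: 6.05.
E[X] = 0.4·11.4 + 0.4·9.7 + 0.2·6.05 = 9.65.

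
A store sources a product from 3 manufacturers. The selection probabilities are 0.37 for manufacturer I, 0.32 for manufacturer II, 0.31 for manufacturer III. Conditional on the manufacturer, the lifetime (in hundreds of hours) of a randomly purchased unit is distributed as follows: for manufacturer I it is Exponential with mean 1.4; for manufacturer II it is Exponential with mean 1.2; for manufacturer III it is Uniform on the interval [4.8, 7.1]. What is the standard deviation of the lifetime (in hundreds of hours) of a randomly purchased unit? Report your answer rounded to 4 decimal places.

2.4372

Per component, I: μ=1.4, E[X²]=3.92; II: μ=1.2, E[X²]=2.88; III: μ=5.95, E[X²]=35.8433.
E[X] = 0.37·1.4 + 0.32·1.2 + 0.31·5.95 = 2.7465.
E[X²] = 0.37·3.92 + 0.32·2.88 + 0.31·35.8433 = 13.4834.
Var(X) = E[X²] − (E[X])² = 13.4834 − 7.54326 = 5.94017.
SD(X) = √5.94017 = 2.43725.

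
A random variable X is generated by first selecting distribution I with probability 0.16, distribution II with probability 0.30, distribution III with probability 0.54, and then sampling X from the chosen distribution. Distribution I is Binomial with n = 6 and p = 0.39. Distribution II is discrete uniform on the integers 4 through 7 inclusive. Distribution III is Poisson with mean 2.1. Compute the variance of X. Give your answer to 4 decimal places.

4.0944

Per component, I: μ=2.34, E[X²]=6.903; II: μ=5.5, E[X²]=31.5; III: μ=2.1, E[X²]=6.51.
E[X] = 0.16·2.34 + 0.3·5.5 + 0.54·2.1 = 3.1584.
E[X²] = 0.16·6.903 + 0.3·31.5 + 0.54·6.51 = 14.0699.
Var(X) = E[X²] − (E[X])² = 14.0699 − 9.97549 = 4.09439.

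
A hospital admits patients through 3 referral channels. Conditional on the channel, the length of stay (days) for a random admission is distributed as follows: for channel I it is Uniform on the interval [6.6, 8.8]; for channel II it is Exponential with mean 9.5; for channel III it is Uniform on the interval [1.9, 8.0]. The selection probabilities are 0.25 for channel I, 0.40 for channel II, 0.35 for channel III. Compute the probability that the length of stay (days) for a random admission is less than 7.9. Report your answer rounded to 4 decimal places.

0.7178

Conditional on each channel, P(X < 7.9): I: 0.590909; II: 0.564639; III: 0.983607.
By total probability, P(X < 7.9) = 0.25·0.590909 + 0.4·0.564639 + 0.35·0.983607 = 0.717845.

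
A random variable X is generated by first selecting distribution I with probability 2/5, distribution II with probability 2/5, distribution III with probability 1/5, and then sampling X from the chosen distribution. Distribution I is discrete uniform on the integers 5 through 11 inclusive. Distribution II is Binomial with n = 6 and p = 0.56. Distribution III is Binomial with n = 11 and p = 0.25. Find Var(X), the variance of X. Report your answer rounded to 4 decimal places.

Per component, I: μ=8, E[X²]=68; II: μ=3.36, E[X²]=12.768; III: μ=2.75, E[X²]=9.625.
E[X] = 0.4·8 + 0.4·3.36 + 0.2·2.75 = 5.094.
E[X²] = 0.4·68 + 0.4·12.768 + 0.2·9.625 = 34.2322.
Var(X) = E[X²] − (E[X])² = 34.2322 − 25.9488 = 8.28336.

8.2834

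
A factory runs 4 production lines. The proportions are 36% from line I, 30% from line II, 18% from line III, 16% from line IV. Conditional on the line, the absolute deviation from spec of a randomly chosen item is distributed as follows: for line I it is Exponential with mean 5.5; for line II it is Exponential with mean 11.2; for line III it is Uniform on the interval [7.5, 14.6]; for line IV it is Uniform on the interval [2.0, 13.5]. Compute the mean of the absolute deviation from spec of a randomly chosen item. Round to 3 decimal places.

8.569

Component means — I: 5.5; II: 11.2; III: 11.05; IV: 7.75.
E[X] = 0.36·5.5 + 0.3·11.2 + 0.18·11.05 + 0.16·7.75 = 8.569.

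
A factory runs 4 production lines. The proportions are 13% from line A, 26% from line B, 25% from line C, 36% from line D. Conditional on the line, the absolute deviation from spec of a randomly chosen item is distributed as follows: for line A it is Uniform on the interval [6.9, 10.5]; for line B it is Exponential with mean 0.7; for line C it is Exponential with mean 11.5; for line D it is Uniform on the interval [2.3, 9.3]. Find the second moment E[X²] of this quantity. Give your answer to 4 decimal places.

89.9403

For each component E[X²] = Var + (mean)², giving A: 76.77; B: 0.98; C: 264.5; D: 37.7233.
Overall E[X²] = 0.13·76.77 + 0.26·0.98 + 0.25·264.5 + 0.36·37.7233 = 89.9403.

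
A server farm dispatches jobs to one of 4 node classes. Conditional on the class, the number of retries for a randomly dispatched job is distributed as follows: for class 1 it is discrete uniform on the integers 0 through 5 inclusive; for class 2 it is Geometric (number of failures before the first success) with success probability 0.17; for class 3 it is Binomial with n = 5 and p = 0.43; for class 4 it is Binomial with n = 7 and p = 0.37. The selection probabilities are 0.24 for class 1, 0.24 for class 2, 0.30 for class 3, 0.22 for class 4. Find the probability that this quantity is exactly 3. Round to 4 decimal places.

Conditional on each class, P(X = 3): 1: 0.166667; 2: 0.0972038; 3: 0.258318; 4: 0.279277.
By total probability, P(X = 3) = 0.24·0.166667 + 0.24·0.0972038 + 0.3·0.258318 + 0.22·0.279277 = 0.202265.

0.2023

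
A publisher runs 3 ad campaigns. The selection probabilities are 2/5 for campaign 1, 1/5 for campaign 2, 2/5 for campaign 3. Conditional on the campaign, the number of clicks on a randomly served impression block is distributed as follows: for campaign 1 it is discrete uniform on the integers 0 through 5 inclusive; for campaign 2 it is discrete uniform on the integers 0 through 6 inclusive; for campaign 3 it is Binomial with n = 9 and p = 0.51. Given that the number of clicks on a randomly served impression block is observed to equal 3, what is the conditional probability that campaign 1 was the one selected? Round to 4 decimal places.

Likelihoods P(X=3 | ·): 1: 0.166667; 2: 0.142857; 3: 0.154229.
Posterior ∝ prior × likelihood. Numerator for 1: 0.4·0.166667 = 0.0666667.
Normalizing constant: 0.4·0.166667 + 0.2·0.142857 + 0.4·0.154229 = 0.15693.
P(1 | observation) = 0.0666667 / 0.15693 = 0.424819.

0.4248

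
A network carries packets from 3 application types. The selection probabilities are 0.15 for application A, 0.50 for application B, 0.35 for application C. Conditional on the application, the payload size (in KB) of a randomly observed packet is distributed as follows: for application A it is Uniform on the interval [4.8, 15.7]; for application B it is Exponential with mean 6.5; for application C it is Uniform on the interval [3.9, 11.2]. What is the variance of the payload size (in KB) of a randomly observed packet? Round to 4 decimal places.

Per component, A: μ=10.25, E[X²]=114.963; B: μ=6.5, E[X²]=84.5; C: μ=7.55, E[X²]=61.4433.
E[X] = 0.15·10.25 + 0.5·6.5 + 0.35·7.55 = 7.43.
E[X²] = 0.15·114.963 + 0.5·84.5 + 0.35·61.4433 = 80.9997.
Var(X) = E[X²] − (E[X])² = 80.9997 − 55.2049 = 25.7948.

25.7948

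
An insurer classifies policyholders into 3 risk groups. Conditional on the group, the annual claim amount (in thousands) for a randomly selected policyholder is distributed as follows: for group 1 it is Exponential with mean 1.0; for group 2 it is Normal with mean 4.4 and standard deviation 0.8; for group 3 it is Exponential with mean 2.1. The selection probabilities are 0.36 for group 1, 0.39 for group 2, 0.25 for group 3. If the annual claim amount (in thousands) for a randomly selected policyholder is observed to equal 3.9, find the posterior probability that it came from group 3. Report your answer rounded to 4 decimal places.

Likelihoods f(3.9 | ·): 1: 0.0202419; 2: 0.410201; 3: 0.0743419.
Posterior ∝ prior × likelihood. Numerator for 3: 0.25·0.0743419 = 0.0185855.
Normalizing constant: 0.36·0.0202419 + 0.39·0.410201 + 0.25·0.0743419 = 0.185851.
P(3 | observation) = 0.0185855 / 0.185851 = 0.100002.

0.1000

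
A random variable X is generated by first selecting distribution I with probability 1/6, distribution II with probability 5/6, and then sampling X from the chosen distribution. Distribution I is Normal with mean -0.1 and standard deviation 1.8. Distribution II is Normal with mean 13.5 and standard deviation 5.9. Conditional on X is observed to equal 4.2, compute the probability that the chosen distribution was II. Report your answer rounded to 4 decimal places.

Likelihoods f(4.2 | ·): I: 0.0127769; II: 0.0195221.
Posterior ∝ prior × likelihood. Numerator for II: 0.833333·0.0195221 = 0.0162684.
Normalizing constant: 0.166667·0.0127769 + 0.833333·0.0195221 = 0.0183979.
P(II | observation) = 0.0162684 / 0.0183979 = 0.884255.

0.8843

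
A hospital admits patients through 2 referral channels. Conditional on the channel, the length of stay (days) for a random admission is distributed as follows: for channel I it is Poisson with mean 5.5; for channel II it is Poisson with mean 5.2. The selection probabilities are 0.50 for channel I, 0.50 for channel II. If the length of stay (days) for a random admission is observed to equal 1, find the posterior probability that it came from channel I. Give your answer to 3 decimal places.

0.439

Likelihoods P(X=1 | ·): I: 0.0224772; II: 0.0286861.
Posterior ∝ prior × likelihood. Numerator for I: 0.5·0.0224772 = 0.0112386.
Normalizing constant: 0.5·0.0224772 + 0.5·0.0286861 = 0.0255817.
P(I | observation) = 0.0112386 / 0.0255817 = 0.439323.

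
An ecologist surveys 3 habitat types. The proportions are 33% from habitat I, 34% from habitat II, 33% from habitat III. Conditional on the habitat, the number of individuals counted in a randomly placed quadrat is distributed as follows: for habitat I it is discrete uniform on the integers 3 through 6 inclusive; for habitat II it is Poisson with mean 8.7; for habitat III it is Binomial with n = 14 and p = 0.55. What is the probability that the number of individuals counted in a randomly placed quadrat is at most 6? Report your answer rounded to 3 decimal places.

0.495

Conditional on each habitat, P(X ≤ 6): I: 1; II: 0.235488; III: 0.258637.
By total probability, P(X ≤ 6) = 0.33·1 + 0.34·0.235488 + 0.33·0.258637 = 0.495416.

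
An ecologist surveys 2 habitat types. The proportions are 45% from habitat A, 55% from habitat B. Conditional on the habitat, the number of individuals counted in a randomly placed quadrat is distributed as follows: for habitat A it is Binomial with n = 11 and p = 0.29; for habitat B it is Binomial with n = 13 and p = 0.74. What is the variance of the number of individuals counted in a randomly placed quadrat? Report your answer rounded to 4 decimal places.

Per component, A: μ=3.19, E[X²]=12.441; B: μ=9.62, E[X²]=95.0456.
E[X] = 0.45·3.19 + 0.55·9.62 = 6.7265.
E[X²] = 0.45·12.441 + 0.55·95.0456 = 57.8735.
Var(X) = E[X²] − (E[X])² = 57.8735 − 45.2458 = 12.6277.

12.6277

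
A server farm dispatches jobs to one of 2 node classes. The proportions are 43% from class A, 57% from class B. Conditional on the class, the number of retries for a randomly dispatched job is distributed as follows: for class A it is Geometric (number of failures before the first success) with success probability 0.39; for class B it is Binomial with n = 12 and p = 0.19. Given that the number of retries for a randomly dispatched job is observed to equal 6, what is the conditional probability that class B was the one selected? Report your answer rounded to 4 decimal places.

0.4475

Likelihoods P(X=6 | ·): A: 0.0200929; B: 0.0122773.
Posterior ∝ prior × likelihood. Numerator for B: 0.57·0.0122773 = 0.00699807.
Normalizing constant: 0.43·0.0200929 + 0.57·0.0122773 = 0.015638.
P(B | observation) = 0.00699807 / 0.015638 = 0.447503.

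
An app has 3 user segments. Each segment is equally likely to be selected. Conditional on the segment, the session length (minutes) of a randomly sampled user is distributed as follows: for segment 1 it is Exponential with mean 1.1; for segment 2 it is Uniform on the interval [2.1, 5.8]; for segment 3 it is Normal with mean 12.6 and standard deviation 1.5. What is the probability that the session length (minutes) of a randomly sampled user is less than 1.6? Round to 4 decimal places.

0.2555

Conditional on each segment, P(X < 1.6): 1: 0.766494; 2: 0; 3: 1.12244e-13.
By total probability, P(X < 1.6) = 0.333333·0.766494 + 0.333333·0 + 0.333333·1.12244e-13 = 0.255498.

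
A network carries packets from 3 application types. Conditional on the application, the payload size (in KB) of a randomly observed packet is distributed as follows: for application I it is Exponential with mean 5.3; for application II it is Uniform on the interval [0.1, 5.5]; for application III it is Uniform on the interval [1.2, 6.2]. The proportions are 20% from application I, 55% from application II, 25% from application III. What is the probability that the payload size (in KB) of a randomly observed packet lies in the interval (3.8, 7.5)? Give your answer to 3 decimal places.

Conditional on each application, P(3.8 < X < 7.5): I: 0.245321; II: 0.314815; III: 0.48.
By total probability, P(3.8 < X < 7.5) = 0.2·0.245321 + 0.55·0.314815 + 0.25·0.48 = 0.342212.

0.342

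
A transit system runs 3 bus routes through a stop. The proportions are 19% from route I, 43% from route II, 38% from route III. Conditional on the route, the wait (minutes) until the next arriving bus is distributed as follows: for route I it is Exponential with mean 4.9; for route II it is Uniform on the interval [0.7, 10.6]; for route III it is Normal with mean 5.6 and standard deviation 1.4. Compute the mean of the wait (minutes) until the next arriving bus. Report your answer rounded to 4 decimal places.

Component means — I: 4.9; II: 5.65; III: 5.6.
E[X] = 0.19·4.9 + 0.43·5.65 + 0.38·5.6 = 5.4885.

5.4885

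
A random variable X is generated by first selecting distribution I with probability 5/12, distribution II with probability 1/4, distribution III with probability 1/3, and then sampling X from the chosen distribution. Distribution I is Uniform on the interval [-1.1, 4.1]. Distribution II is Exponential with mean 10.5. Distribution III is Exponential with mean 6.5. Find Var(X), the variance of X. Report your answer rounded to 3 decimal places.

55.828

Per component, I: μ=1.5, E[X²]=4.50333; II: μ=10.5, E[X²]=220.5; III: μ=6.5, E[X²]=84.5.
E[X] = 0.416667·1.5 + 0.25·10.5 + 0.333333·6.5 = 5.41667.
E[X²] = 0.416667·4.50333 + 0.25·220.5 + 0.333333·84.5 = 85.1681.
Var(X) = E[X²] − (E[X])² = 85.1681 − 29.3403 = 55.8278.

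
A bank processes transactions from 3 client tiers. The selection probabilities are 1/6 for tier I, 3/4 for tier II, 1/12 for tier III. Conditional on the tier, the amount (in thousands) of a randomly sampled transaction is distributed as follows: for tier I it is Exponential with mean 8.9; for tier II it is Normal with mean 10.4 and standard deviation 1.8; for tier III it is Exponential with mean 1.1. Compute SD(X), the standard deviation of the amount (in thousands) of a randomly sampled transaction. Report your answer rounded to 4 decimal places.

4.7185

Per component, I: μ=8.9, E[X²]=158.42; II: μ=10.4, E[X²]=111.4; III: μ=1.1, E[X²]=2.42.
E[X] = 0.166667·8.9 + 0.75·10.4 + 0.0833333·1.1 = 9.375.
E[X²] = 0.166667·158.42 + 0.75·111.4 + 0.0833333·2.42 = 110.155.
Var(X) = E[X²] − (E[X])² = 110.155 − 87.8906 = 22.2644.
SD(X) = √22.2644 = 4.71851.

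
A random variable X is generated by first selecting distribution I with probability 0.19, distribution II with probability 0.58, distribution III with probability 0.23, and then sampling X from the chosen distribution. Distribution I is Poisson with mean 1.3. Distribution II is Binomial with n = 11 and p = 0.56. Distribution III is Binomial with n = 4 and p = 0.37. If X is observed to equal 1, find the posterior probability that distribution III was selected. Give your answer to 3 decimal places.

Likelihoods P(X=1 | ·): I: 0.354291; II: 0.00167536; III: 0.37007.
Posterior ∝ prior × likelihood. Numerator for III: 0.23·0.37007 = 0.085116.
Normalizing constant: 0.19·0.354291 + 0.58·0.00167536 + 0.23·0.37007 = 0.153403.
P(III | observation) = 0.085116 / 0.153403 = 0.554852.

0.555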